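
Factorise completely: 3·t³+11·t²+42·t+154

Group as (3·t³+42·t) + (11·t²+154) = 3·t·(t²+14) + 11·(t²+14).
Both groups share the factor (t²+14).

(3·t+11)·(t²+14)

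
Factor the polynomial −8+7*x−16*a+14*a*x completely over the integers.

Group as (14*a*x−16*a) + (7*x−8) = 2*a*(7*x−8) + (7*x−8).
Both groups share the factor (7*x−8).

(2*a+1)*(7*x−8)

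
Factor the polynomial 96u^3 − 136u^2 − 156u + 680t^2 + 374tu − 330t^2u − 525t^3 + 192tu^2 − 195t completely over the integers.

−(15t + 6u − 13)(5t + 4u)(7t − 4u − 3)

Group: 5t(−105t^2 + 18tu + 136t + 24u^2 − 34u − 39) + 4u(−105t^2 + 18tu + 136t + 24u^2 − 34u − 39); both groups contain (−105t^2 + 18tu + 136t + 24u^2 − 34u − 39), so (5t + 4u) is a factor with cofactor −105t^2 + 18tu + 136t + 24u^2 − 34u − 39.
The cofactor groups again: −105t^2 + 18tu + 136t + 24u^2 − 34u − 39 = −7t(15t + 6u − 13) + (4u + 3)(15t + 6u − 13); both groups contain (15t + 6u − 13), giving −(7t − 4u − 3)(15t + 6u − 13).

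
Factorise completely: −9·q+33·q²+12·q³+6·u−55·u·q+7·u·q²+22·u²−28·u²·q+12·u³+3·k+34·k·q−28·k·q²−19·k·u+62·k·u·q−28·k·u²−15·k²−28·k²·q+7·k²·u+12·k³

(3·k−2·u−q−3)·(4·k−3·u+4·q−1)·(k+2·u−3·q)

Group: k·(12·k²−17·k·u+8·k·q−15·k+6·u²−5·u·q+11·u−4·q²−11·q+3) + (2·u−3·q)·(12·k²−17·k·u+8·k·q−15·k+6·u²−5·u·q+11·u−4·q²−11·q+3); both groups contain (12·k²−17·k·u+8·k·q−15·k+6·u²−5·u·q+11·u−4·q²−11·q+3), so (k+2·u−3·q) is a factor with cofactor 12·k²−17·k·u+8·k·q−15·k+6·u²−5·u·q+11·u−4·q²−11·q+3.
The cofactor groups again: 12·k²−17·k·u+8·k·q−15·k+6·u²−5·u·q+11·u−4·q²−11·q+3 = 4·k·(3·k−2·u−q−3) + (−3·u+4·q−1)·(3·k−2·u−q−3); both groups contain (3·k−2·u−q−3), giving (4·k−3·u+4·q−1)·(3·k−2·u−q−3).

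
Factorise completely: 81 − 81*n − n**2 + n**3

Trying the rational-root candidates, n = −9 is a root, giving the factor (n + 9) and quotient n**2 − 10*n + 9.
The remaining quadratic factors as (n − 1)(n − 9).

(n + 9)*(n − 1)*(n − 9)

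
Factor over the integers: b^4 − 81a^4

Difference of squares twice: with A = b and B = 3a, A⁴ − B⁴ = (A² − B²)(A² + B²), and A² − B² factors again.

(b − 3a)(b + 3a)(b^2 + 9a^2)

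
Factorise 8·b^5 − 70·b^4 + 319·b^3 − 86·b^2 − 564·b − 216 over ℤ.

(2·b + 1)·(4·b + 3)·(b − 2)·(b^2 − 8·b + 36)

Trying the rational-root candidates, b = −3/4 is a root, so (4·b + 3) divides it; the quotient is 2·b^4 − 19·b^3 + 94·b^2 − 92·b − 72.
Next, b = 2 is a root, so (b − 2) is a factor; dividing leaves 2·b^3 − 15·b^2 + 64·b + 36.
Then b = −1/2 is a root, so (2·b + 1) is a factor; dividing leaves b^2 − 8·b + 36.
The quadratic b^2 − 8·b + 36 has discriminant −80 < 0 and is irreducible over ℤ.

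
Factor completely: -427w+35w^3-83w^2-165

By the rational root theorem, w = -3/7 is a root, so (7w+3) divides it; the quotient is 5w^2-14w-55.
The remaining quadratic factors as (w-5)(5w+11).

(5w+11)(7w+3)(w-5)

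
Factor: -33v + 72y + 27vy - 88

Group as (27vy - 33v) + (72y - 88) = 3v(9y - 11) + 8(9y - 11).
Both groups share the factor (9y - 11).

(3v + 8)(9y - 11)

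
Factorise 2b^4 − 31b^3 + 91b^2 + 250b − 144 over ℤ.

(2b − 1)(b + 2)(b − 8)(b − 9)

Testing divisors of the constant over divisors of the leading coefficient, b = −2 is a root, giving the factor (b + 2) and quotient 2b^3 − 35b^2 + 161b − 72.
Then b = 1/2 is a root, so (2b − 1) is a factor; dividing leaves b^2 − 17b + 72.
The remaining quadratic factors as (b − 9)(b − 8).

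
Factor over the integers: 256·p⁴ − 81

(4·p + 3)·(4·p − 3)·(16·p² + 9)

Write as (16·p²)² − (9)², then factor 16·p² − 9 once more.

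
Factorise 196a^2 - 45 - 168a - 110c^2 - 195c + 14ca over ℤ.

Group: -10c(11c + 14a + 3) + (14a - 15)(11c + 14a + 3); both groups contain (11c + 14a + 3).

-(10c - 14a + 15)(11c + 14a + 3)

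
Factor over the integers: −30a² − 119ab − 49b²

Group: −15a(2a + 7b) − 7b(2a + 7b); both groups contain (2a + 7b).

−(15a + 7b)(2a + 7b)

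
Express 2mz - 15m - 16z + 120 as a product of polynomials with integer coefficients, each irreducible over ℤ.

Group as (2mz - 15m) + (-16z + 120) = m(2z - 15) - 8(2z - 15).
Both groups share the factor (2z - 15).

(2z - 15)(m - 8)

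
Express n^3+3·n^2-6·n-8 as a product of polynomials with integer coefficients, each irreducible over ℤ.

Testing divisors of the constant over divisors of the leading coefficient, n = -1 is a root, so (n+1) divides it; the quotient is n^2+2·n-8.
The remaining quadratic factors as (n+4)(n-2).

(n+1)·(n+4)·(n-2)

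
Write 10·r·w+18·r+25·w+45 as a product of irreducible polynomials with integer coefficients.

Group as (10·r·w+18·r) + (25·w+45) = 2·r·(5·w+9) + 5·(5·w+9).
Both groups share the factor (5·w+9).

(2·r+5)·(5·w+9)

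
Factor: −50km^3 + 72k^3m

Every term has a factor of 2km. Then 36k^2 − 25m^2 = (6k)² − (5m)².

2km(6k + 5m)(6k − 5m)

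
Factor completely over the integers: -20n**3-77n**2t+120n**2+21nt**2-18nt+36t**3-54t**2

Group: 4n(-5n**2-23nt+30n-12t**2+18t) - 3t(-5n**2-23nt+30n-12t**2+18t); both groups contain (-5n**2-23nt+30n-12t**2+18t), so (4n-3t) is a factor with cofactor -5n**2-23nt+30n-12t**2+18t.
The cofactor groups again: -5n**2-23nt+30n-12t**2+18t = -n(5n+3t) + (-4t+6)(5n+3t); both groups contain (5n+3t), giving -(n+4t-6)(5n+3t).

-(4n-3t)(5n+3t)(n+4t-6)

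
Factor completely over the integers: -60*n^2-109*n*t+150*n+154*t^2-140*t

-(15*n-14*t)*(4*n+11*t-10)

Group: -4*n*(15*n-14*t) + (-11*t+10)*(15*n-14*t); both groups contain (15*n-14*t).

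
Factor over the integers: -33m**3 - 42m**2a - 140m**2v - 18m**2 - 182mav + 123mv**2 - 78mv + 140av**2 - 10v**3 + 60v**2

-(11m + 14a - v + 6)(3m - 2v)(m + 5v)

Group: 11m(-3m**2 - 13mv + 10v**2) + (14a - v + 6)(-3m**2 - 13mv + 10v**2); both groups contain (-3m**2 - 13mv + 10v**2), so (11m + 14a - v + 6) is a factor with cofactor -3m**2 - 13mv + 10v**2.
The cofactor groups again: -3m**2 - 13mv + 10v**2 = -3m(m + 5v) + 2v(m + 5v); both groups contain (m + 5v), giving -(3m - 2v)(m + 5v).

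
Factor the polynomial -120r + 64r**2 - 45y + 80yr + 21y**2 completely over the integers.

(3y + 8r)(7y + 8r - 15)

Group: 3y(7y + 8r - 15) + 8r(7y + 8r - 15); both groups contain (7y + 8r - 15).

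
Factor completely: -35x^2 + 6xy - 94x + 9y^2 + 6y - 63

-(5x - 3y + 7)(7x + 3y + 9)

Group: -5x(7x + 3y + 9) + (3y - 7)(7x + 3y + 9); both groups contain (7x + 3y + 9).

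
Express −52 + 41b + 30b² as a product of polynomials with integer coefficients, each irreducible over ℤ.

Need a pair with product 30·(−52) = −1560 and sum 41: that's 65 and −24.
Split the middle term: 30b² + 65b − 24b − 52 = 5b(6b + 13) − 4(6b + 13).

(5b − 4)(6b + 13)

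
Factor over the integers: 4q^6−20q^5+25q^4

Factor out q^4 first: what remains is 4q^2−20q+25.
Recognize a perfect-square trinomial with the parts 2q and 5.

q^4(2q−5)^2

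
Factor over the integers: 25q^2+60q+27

Need a pair with product 25·27 = 675 and sum 60: that's 15 and 45.
Split the middle term: 25q^2+15q + 45q+27 = 5q(5q+3) + 9(5q+3).

(5q+3)(5q+9)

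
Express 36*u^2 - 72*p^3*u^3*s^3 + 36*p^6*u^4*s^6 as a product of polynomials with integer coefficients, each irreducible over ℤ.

36*u^2*(p^3*u*s^3 - 1)^2

Every term has a factor of 36*u^2; factoring it out leaves p^6*u^2*s^6 - 2*p^3*u*s^3 + 1.
Recognize a perfect-square trinomial with the parts 1 and p^3*u*s^3.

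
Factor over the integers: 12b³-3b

3b(2b+1)(2b-1)

Factor out 3b, leaving 4b²-1, which is a difference of two squares.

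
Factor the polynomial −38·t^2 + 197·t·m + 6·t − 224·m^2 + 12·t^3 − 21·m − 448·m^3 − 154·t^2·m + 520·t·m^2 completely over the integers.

(2·t − 7·m)·(6·t − 8·m − 1)·(t − 8·m − 3)

Group: t·(12·t^2 − 58·t·m − 2·t + 56·m^2 + 7·m) + (−8·m − 3)·(12·t^2 − 58·t·m − 2·t + 56·m^2 + 7·m); both groups contain (12·t^2 − 58·t·m − 2·t + 56·m^2 + 7·m), so (t − 8·m − 3) is a factor with cofactor 12·t^2 − 58·t·m − 2·t + 56·m^2 + 7·m.
The cofactor groups again: 12·t^2 − 58·t·m − 2·t + 56·m^2 + 7·m = 6·t·(2·t − 7·m) + (−8·m − 1)·(2·t − 7·m); both groups contain (2·t − 7·m), giving (6·t − 8·m − 1)·(2·t − 7·m).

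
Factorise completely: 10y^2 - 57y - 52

Need a pair with product 10·(-52) = -520 and sum -57: that's -65 and 8.
Split the middle term: 10y^2 - 65y + 8y - 52 = 5y(2y - 13) + 4(2y - 13).

(2y - 13)(5y + 4)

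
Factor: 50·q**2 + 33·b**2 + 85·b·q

Group: 11·b·(3·b + 5·q) + 10·q·(3·b + 5·q); both groups contain (3·b + 5·q).

(11·b + 10·q)·(3·b + 5·q)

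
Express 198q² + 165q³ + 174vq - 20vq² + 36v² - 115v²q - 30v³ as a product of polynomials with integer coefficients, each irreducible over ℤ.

-(5v - 5q - 6)(6v + 11q)(v + 3q)

Group: 6v(-5v² - 10vq + 6v + 15q² + 18q) + 11q(-5v² - 10vq + 6v + 15q² + 18q); both groups contain (-5v² - 10vq + 6v + 15q² + 18q), so (6v + 11q) is a factor with cofactor -5v² - 10vq + 6v + 15q² + 18q.
The cofactor groups again: -5v² - 10vq + 6v + 15q² + 18q = -5v(v + 3q) + (5q + 6)(v + 3q); both groups contain (v + 3q), giving -(5v - 5q - 6)(v + 3q).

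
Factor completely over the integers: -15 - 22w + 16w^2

(2w + 1)(8w - 15)

Need a pair with product 16·(-15) = -240 and sum -22: that's -30 and 8.
Split the middle term: 16w^2 - 30w + 8w - 15 = 2w(8w - 15) + (8w - 15).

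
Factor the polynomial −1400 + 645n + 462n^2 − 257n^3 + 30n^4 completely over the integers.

(2n − 7)(3n − 5)(5n + 8)(n − 5)

By the rational root theorem, n = 5/3 is a root, so (3n − 5) is a factor; dividing leaves 10n^3 − 69n^2 + 39n + 280.
Next, n = −8/5 is a root, so (5n + 8) is a factor; dividing leaves 2n^2 − 17n + 35.
The remaining quadratic factors as (n − 5)(2n − 7).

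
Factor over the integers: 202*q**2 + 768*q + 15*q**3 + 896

By the rational root theorem, q = -14/5 is a root, so (5*q + 14) divides it; the quotient is 3*q**2 + 32*q + 64.
The remaining quadratic factors as (q + 8)(3*q + 8).

(3*q + 8)*(5*q + 14)*(q + 8)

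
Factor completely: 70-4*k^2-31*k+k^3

(k+5)*(k-2)*(k-7)

By the rational root theorem, k = 7 is a root, so (k-7) divides it; the quotient is k^2+3*k-10.
The remaining quadratic factors as (k-2)(k+5).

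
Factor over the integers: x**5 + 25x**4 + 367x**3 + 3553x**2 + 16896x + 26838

(x + 3)(x + 7)(x + 9)(x**2 + 6x + 142)

By the rational root theorem, x = −3 is a root, giving the factor (x + 3) and quotient x**4 + 22x**3 + 301x**2 + 2650x + 8946.
Next, x = −7 is a root, so (x + 7) divides it; the quotient is x**3 + 15x**2 + 196x + 1278.
Next, x = −9 is a root, so (x + 9) divides it; the quotient is x**2 + 6x + 142.
The quadratic x**2 + 6x + 142 has discriminant −532 < 0 and is irreducible over ℤ.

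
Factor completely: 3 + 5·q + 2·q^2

Need a pair with product 2·3 = 6 and sum 5: that's 2 and 3.
Split the middle term: 2·q^2 + 2·q + 3·q + 3 = 2·q·(q + 1) + 3·(q + 1).

(2·q + 3)·(q + 1)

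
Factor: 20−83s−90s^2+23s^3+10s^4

Among the possible rational roots, s = 5/2 is a root, so (2s−5) divides it; the quotient is 5s^3+24s^2+15s−4.
Next, s = −4 is a root, so (s+4) divides it; the quotient is 5s^2+4s−1.
The remaining quadratic factors as (s+1)(5s−1).

(2s−5)(5s−1)(s+1)(s+4)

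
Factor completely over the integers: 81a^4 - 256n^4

Write as (9a^2)² − (16n^2)², then factor 9a^2 - 16n^2 once more.

(3a + 4n)(3a - 4n)(9a^2 + 16n^2)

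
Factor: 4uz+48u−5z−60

Group as (4uz+48u) + (−5z−60) = 4u(z+12) − 5(z+12).
Both groups share the factor (z+12).

(4u−5)(z+12)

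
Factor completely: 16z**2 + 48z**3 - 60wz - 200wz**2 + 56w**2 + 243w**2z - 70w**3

-(2w - z)(5w - 12z - 4)(7w - 4z)

Group: 7w(-10w**2 + 29wz + 8w - 12z**2 - 4z) - 4z(-10w**2 + 29wz + 8w - 12z**2 - 4z); both groups contain (-10w**2 + 29wz + 8w - 12z**2 - 4z), so (7w - 4z) is a factor with cofactor -10w**2 + 29wz + 8w - 12z**2 - 4z.
The cofactor groups again: -10w**2 + 29wz + 8w - 12z**2 - 4z = -2w(5w - 12z - 4) + z(5w - 12z - 4); both groups contain (5w - 12z - 4), giving -(2w - z)(5w - 12z - 4).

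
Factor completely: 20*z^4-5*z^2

Every term has a factor of 5*z^2. Then 4*z^2-1 = (2*z)² − (1)².

5*z^2*(2*z+1)*(2*z-1)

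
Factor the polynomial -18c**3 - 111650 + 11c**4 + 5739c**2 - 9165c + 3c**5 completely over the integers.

Trying the rational-root candidates, c = -14 is a root, giving the factor (c + 14) and quotient 3c**4 - 31c**3 + 416c**2 - 85c - 7975.
Next, c = 5 is a root, so (c - 5) is a factor; dividing leaves 3c**3 - 16c**2 + 336c + 1595.
Next, c = -11/3 is a root, giving the factor (3c + 11) and quotient c**2 - 9c + 145.
The quadratic c**2 - 9c + 145 has discriminant -499 < 0 and is irreducible over ℤ.

(3c + 11)(c + 14)(c - 5)(c**2 - 9c + 145)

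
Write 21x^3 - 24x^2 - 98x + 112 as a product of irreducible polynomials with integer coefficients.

Group as (21x^3 - 98x) + (-24x^2 + 112) = 7x(3x^2 - 14) - 8(3x^2 - 14).
Both groups share the factor (3x^2 - 14).

(7x - 8)(3x^2 - 14)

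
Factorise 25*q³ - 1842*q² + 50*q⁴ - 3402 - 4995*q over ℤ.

By the rational root theorem, q = -9/2 is a root, so (2*q + 9) is a factor; dividing leaves 25*q³ - 100*q² - 471*q - 378.
Then q = -6/5 is a root, so (5*q + 6) divides it; the quotient is 5*q² - 26*q - 63.
The remaining quadratic factors as (q - 7)(5*q + 9).

(2*q + 9)*(5*q + 6)*(5*q + 9)*(q - 7)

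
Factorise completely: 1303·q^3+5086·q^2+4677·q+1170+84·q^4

Trying the rational-root candidates, q = -3/7 is a root, so (7·q+3) divides it; the quotient is 12·q^3+181·q^2+649·q+390.
Next, q = -3/4 is a root, so (4·q+3) divides it; the quotient is 3·q^2+43·q+130.
The remaining quadratic factors as (3·q+13)(q+10).

(3·q+13)·(4·q+3)·(7·q+3)·(q+10)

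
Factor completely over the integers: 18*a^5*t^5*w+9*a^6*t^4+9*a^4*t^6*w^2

9*a^4*t^4*(a+t*w)^2

Every term has a factor of 9*a^4*t^4; factoring it out leaves a^2+2*a*t*w+t^2*w^2.
Recognize a perfect-square trinomial with the parts a and t*w.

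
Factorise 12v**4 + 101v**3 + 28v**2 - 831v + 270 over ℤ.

(3v - 1)(4v - 9)(v + 5)(v + 6)

Among the possible rational roots, v = 1/3 is a root, giving the factor (3v - 1) and quotient 4v**3 + 35v**2 + 21v - 270.
Next, v = 9/4 is a root, so (4v - 9) is a factor; dividing leaves v**2 + 11v + 30.
The remaining quadratic factors as (v + 5)(v + 6).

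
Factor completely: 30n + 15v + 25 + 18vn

Group as (18vn + 15v) + (30n + 25) = 3v(6n + 5) + 5(6n + 5).
Both groups share the factor (6n + 5).

(3v + 5)(6n + 5)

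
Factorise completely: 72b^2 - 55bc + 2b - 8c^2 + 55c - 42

Group: 8b(9b - 8c + 7) + (c - 6)(9b - 8c + 7); both groups contain (9b - 8c + 7).

(8b + c - 6)(9b - 8c + 7)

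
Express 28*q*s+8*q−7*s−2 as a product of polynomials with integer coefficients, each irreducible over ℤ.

(4*q−1)*(7*s+2)

Group as (28*q*s+8*q) + (−7*s−2) = 4*q*(7*s+2) − (7*s+2).
Both groups share the factor (7*s+2).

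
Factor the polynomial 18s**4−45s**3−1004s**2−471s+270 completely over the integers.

Testing divisors of the constant over divisors of the leading coefficient, s = −6 is a root, so (s+6) divides it; the quotient is 18s**3−153s**2−86s+45.
Continuing, s = 1/3 is a root, so (3s−1) divides it; the quotient is 6s**2−49s−45.
The remaining quadratic factors as (s−9)(6s+5).

(3s−1)(6s+5)(s+6)(s−9)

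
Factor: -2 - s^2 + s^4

Substitute u = s^2 to get a quadratic in u, then factor.
s^2 - 2 is irreducible over ℤ (2 is not a perfect square).
s^2 + 1 is irreducible over ℤ (sum of squares).

(s^2 + 1)*(s^2 - 2)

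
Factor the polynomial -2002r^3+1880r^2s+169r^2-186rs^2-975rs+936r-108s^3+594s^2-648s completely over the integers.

-(11r+2s-8)(13r-9s)(14r-6s+9)

Group: 14r(-143r^2+73rs+104r+18s^2-72s) + (-6s+9)(-143r^2+73rs+104r+18s^2-72s); both groups contain (-143r^2+73rs+104r+18s^2-72s), so (14r-6s+9) is a factor with cofactor -143r^2+73rs+104r+18s^2-72s.
The cofactor groups again: -143r^2+73rs+104r+18s^2-72s = -11r(13r-9s) + (-2s+8)(13r-9s); both groups contain (13r-9s), giving -(11r+2s-8)(13r-9s).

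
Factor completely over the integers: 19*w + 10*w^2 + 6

(2*w + 3)*(5*w + 2)

Need a pair with product 10·6 = 60 and sum 19: that's 15 and 4.
Split the middle term: 10*w^2 + 15*w + 4*w + 6 = 5*w*(2*w + 3) + 2*(2*w + 3).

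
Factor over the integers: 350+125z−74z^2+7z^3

(7z+10)(z−5)(z−7)

Testing divisors of the constant over divisors of the leading coefficient, z = 7 is a root, so (z−7) is a factor; dividing leaves 7z^2−25z−50.
The remaining quadratic factors as (7z+10)(z−5).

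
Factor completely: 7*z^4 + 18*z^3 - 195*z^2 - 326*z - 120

(7*z + 4)*(z + 1)*(z + 6)*(z - 5)

Among the possible rational roots, z = -6 is a root, giving the factor (z + 6) and quotient 7*z^3 - 24*z^2 - 51*z - 20.
Next, z = 5 is a root, so (z - 5) divides it; the quotient is 7*z^2 + 11*z + 4.
The remaining quadratic factors as (7*z + 4)(z + 1).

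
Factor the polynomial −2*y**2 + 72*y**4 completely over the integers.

Pull out the common factor 2*y**2; 36*y**2 − 1 is a difference of squares.

2*y**2*(6*y + 1)*(6*y − 1)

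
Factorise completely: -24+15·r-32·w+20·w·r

Group as (20·w·r-32·w) + (15·r-24) = 4·w·(5·r-8) + 3·(5·r-8).
Both groups share the factor (5·r-8).

(4·w+3)·(5·r-8)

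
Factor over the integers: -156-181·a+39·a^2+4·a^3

(4·a+3)·(a+13)·(a-4)

Trying the rational-root candidates, a = 4 is a root, so (a-4) divides it; the quotient is 4·a^2+55·a+39.
The remaining quadratic factors as (4·a+3)(a+13).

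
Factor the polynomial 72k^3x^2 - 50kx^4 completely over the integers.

Every term has a factor of 2kx^2. Then 36k^2 - 25x^2 = (6k)² − (5x)².

2kx^2(6k + 5x)(6k - 5x)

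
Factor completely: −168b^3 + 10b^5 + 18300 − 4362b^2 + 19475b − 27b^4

Among the possible rational roots, b = 5 is a root, so (b − 5) is a factor; dividing leaves 10b^4 + 23b^3 − 53b^2 − 4627b − 3660.
Then b = 15/2 is a root, so (2b − 15) is a factor; dividing leaves 5b^3 + 49b^2 + 341b + 244.
Next, b = −4/5 is a root, so (5b + 4) is a factor; dividing leaves b^2 + 9b + 61.
The quadratic b^2 + 9b + 61 has discriminant −163 < 0 and is irreducible over ℤ.

(2b − 15)(5b + 4)(b − 5)(b^2 + 9b + 61)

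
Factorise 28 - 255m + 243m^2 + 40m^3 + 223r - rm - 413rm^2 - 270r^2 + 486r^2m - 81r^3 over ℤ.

-(r - 5m + 4)(9r - 8m + 1)(9r - m - 7)

Group: r(-81r^2 + 81rm + 54r - 8m^2 - 55m + 7) + (-5m + 4)(-81r^2 + 81rm + 54r - 8m^2 - 55m + 7); both groups contain (-81r^2 + 81rm + 54r - 8m^2 - 55m + 7), so (r - 5m + 4) is a factor with cofactor -81r^2 + 81rm + 54r - 8m^2 - 55m + 7.
The cofactor groups again: -81r^2 + 81rm + 54r - 8m^2 - 55m + 7 = -9r(9r - m - 7) + (8m - 1)(9r - m - 7); both groups contain (9r - m - 7), giving -(9r - 8m + 1)(9r - m - 7).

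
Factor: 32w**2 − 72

8(2w + 3)(2w − 3)

Factor out 8, leaving 4w**2 − 9, which is a difference of two squares.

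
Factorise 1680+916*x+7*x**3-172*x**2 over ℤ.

Among the possible rational roots, x = -10/7 is a root, giving the factor (7*x+10) and quotient x**2-26*x+168.
The remaining quadratic factors as (x-12)(x-14).

(7*x+10)*(x-12)*(x-14)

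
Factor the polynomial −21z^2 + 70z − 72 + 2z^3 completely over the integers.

Among the possible rational roots, z = 9/2 is a root, so (2z − 9) is a factor; dividing leaves z^2 − 6z + 8.
The remaining quadratic factors as (z − 4)(z − 2).

(2z − 9)(z − 2)(z − 4)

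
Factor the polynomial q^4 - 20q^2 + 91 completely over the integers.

(q^2 - 13)(q^2 - 7)

Substitute u = q^2 to get a quadratic in u, then factor.
q^2 - 7 is irreducible over ℤ (7 is not a perfect square).
q^2 - 13 is irreducible over ℤ (13 is not a perfect square).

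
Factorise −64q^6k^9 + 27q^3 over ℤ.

−q^3(4qk^3 − 3)(16q^2k^6 + 12qk^3 + 9)

Factor out q^3 first: what remains is −64q^3k^9 + 27.
Recognize a difference of cubes with the parts 3 and 4qk^3.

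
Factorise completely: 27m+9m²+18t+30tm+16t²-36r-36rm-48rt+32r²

Group: 4r(8r-8t-3m-9) + (-2t-3m)(8r-8t-3m-9); both groups contain (8r-8t-3m-9).

(4r-2t-3m)(8r-8t-3m-9)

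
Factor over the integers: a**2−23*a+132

Two integers with product 132 and sum −23 are −12 and −11.

(a−11)*(a−12)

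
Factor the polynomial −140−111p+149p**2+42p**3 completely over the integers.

Among the possible rational roots, p = −4 is a root, giving the factor (p+4) and quotient 42p**2−19p−35.
The remaining quadratic factors as (6p−7)(7p+5).

(6p−7)(7p+5)(p+4)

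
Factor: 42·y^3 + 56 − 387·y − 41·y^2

(2·y − 7)·(3·y + 8)·(7·y − 1)

Trying the rational-root candidates, y = 7/2 is a root, giving the factor (2·y − 7) and quotient 21·y^2 + 53·y − 8.
The remaining quadratic factors as (3·y + 8)(7·y − 1).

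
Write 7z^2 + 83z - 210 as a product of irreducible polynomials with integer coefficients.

Need a pair with product 7·(-210) = -1470 and sum 83: that's -15 and 98.
Split the middle term: 7z^2 - 15z + 98z - 210 = z(7z - 15) + 14(7z - 15).

(7z - 15)(z + 14)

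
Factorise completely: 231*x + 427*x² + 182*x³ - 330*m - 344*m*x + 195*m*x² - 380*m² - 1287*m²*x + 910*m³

Group: 13*m*(70*m² - 29*m*x + 30*m - 14*x² - 21*x) + (-13*x - 11)*(70*m² - 29*m*x + 30*m - 14*x² - 21*x); both groups contain (70*m² - 29*m*x + 30*m - 14*x² - 21*x), so (13*m - 13*x - 11) is a factor with cofactor 70*m² - 29*m*x + 30*m - 14*x² - 21*x.
The cofactor groups again: 70*m² - 29*m*x + 30*m - 14*x² - 21*x = 10*m*(7*m + 2*x + 3) - 7*x*(7*m + 2*x + 3); both groups contain (7*m + 2*x + 3), giving (10*m - 7*x)*(7*m + 2*x + 3).

(10*m - 7*x)*(13*m - 13*x - 11)*(7*m + 2*x + 3)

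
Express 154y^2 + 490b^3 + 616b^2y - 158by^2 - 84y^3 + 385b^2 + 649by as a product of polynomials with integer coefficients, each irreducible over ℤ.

Group: 5b(98b^2 - 14by + 77b - 12y^2 + 22y) + 7y(98b^2 - 14by + 77b - 12y^2 + 22y); both groups contain (98b^2 - 14by + 77b - 12y^2 + 22y), so (5b + 7y) is a factor with cofactor 98b^2 - 14by + 77b - 12y^2 + 22y.
The cofactor groups again: 98b^2 - 14by + 77b - 12y^2 + 22y = 14b(7b + 2y) + (-6y + 11)(7b + 2y); both groups contain (7b + 2y), giving (14b - 6y + 11)(7b + 2y).

(14b - 6y + 11)(5b + 7y)(7b + 2y)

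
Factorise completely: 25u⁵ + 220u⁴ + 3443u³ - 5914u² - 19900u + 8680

(5u - 14)(5u - 2)(u + 2)(u² + 10u + 155)

Among the possible rational roots, u = 14/5 is a root, so (5u - 14) divides it; the quotient is 5u⁴ + 58u³ + 851u² + 1200u - 620.
Next, u = 2/5 is a root, so (5u - 2) is a factor; dividing leaves u³ + 12u² + 175u + 310.
Continuing, u = -2 is a root, giving the factor (u + 2) and quotient u² + 10u + 155.
The quadratic u² + 10u + 155 has discriminant -520 < 0 and is irreducible over ℤ.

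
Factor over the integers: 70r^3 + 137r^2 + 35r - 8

(2r + 1)(5r + 8)(7r - 1)

Among the possible rational roots, r = -1/2 is a root, so (2r + 1) is a factor; dividing leaves 35r^2 + 51r - 8.
The remaining quadratic factors as (7r - 1)(5r + 8).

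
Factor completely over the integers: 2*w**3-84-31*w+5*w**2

(2*w+7)*(w+3)*(w-4)

Testing divisors of the constant over divisors of the leading coefficient, w = 4 is a root, so (w-4) divides it; the quotient is 2*w**2+13*w+21.
The remaining quadratic factors as (w+3)(2*w+7).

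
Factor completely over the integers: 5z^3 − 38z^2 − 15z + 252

(5z + 12)(z − 3)(z − 7)

Trying the rational-root candidates, z = 7 is a root, so (z − 7) is a factor; dividing leaves 5z^2 − 3z − 36.
The remaining quadratic factors as (z − 3)(5z + 12).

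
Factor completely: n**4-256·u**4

(n+4·u)·(n-4·u)·(n**2+16·u**2)

Write as (n**2)² − (16·u**2)², then factor n**2-16·u**2 once more.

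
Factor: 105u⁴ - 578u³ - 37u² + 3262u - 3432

(3u - 13)(5u + 12)(7u - 11)(u - 2)

Among the possible rational roots, u = 2 is a root, so (u - 2) is a factor; dividing leaves 105u³ - 368u² - 773u + 1716.
Then u = 11/7 is a root, giving the factor (7u - 11) and quotient 15u² - 29u - 156.
The remaining quadratic factors as (3u - 13)(5u + 12).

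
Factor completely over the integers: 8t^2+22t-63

Need a pair with product 8·(-63) = -504 and sum 22: that's -14 and 36.
Split the middle term: 8t^2-14t + 36t-63 = 2t(4t-7) + 9(4t-7).

(2t+9)(4t-7)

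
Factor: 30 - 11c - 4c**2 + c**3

(c + 3)(c - 2)(c - 5)

Among the possible rational roots, c = 5 is a root, giving the factor (c - 5) and quotient c**2 + c - 6.
The remaining quadratic factors as (c + 3)(c - 2).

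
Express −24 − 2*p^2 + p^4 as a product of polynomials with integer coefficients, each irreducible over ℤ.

(p^2 + 4)*(p^2 − 6)

Substitute u = p^2 to get a quadratic in u, then factor.
p^2 − 6 is irreducible over ℤ (6 is not a perfect square).
p^2 + 4 is irreducible over ℤ (sum of squares).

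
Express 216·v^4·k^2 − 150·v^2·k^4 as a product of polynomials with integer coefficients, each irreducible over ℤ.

6·k^2·v^2·(6·v − 5·k)·(6·v + 5·k)

Pull out the common factor 6·v^2·k^2; 36·v^2 − 25·k^2 is a difference of squares.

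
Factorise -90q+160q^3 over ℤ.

10q(4q+3)(4q-3)

Every term has a factor of 10q. Then 16q^2-9 = (4q)² − (3)².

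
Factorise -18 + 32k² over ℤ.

2(4k + 3)(4k - 3)

Factor out 2, leaving 16k² - 9, which is a difference of two squares.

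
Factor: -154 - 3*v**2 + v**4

Substitute u = v**2 to get a quadratic in u, then factor.
v**2 + 11 is irreducible over ℤ (always positive, so no real roots).
v**2 - 14 is irreducible over ℤ (14 is not a perfect square).

(v**2 + 11)*(v**2 - 14)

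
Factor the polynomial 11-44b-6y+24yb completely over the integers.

Group as (24yb-6y) + (-44b+11) = 6y(4b-1) - 11(4b-1).
Both groups share the factor (4b-1).

(4b-1)(6y-11)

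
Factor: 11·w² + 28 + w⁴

(w² + 4)·(w² + 7)

Substitute u = w² to get a quadratic in u, then factor.
w² + 7 is irreducible over ℤ (always positive, so no real roots).
w² + 4 is irreducible over ℤ (sum of squares).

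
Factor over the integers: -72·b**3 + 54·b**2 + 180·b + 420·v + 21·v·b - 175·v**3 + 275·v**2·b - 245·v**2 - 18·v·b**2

Group: 7·v·(-25·v**2 + 50·v·b - 35·v - 24·b**2 + 18·b + 60) + 3·b·(-25·v**2 + 50·v·b - 35·v - 24·b**2 + 18·b + 60); both groups contain (-25·v**2 + 50·v·b - 35·v - 24·b**2 + 18·b + 60), so (7·v + 3·b) is a factor with cofactor -25·v**2 + 50·v·b - 35·v - 24·b**2 + 18·b + 60.
The cofactor groups again: -25·v**2 + 50·v·b - 35·v - 24·b**2 + 18·b + 60 = -5·v·(5·v - 4·b - 5) + (6·b - 12)·(5·v - 4·b - 5); both groups contain (5·v - 4·b - 5), giving -(5·v - 6·b + 12)·(5·v - 4·b - 5).

-(5·v - 4·b - 5)·(5·v - 6·b + 12)·(7·v + 3·b)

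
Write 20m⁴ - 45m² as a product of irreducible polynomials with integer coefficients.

Factor out 5m², leaving 4m² - 9, which is a difference of two squares.

5m²(2m + 3)(2m - 3)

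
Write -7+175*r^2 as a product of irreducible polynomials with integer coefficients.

7*(5*r+1)*(5*r-1)

Every term has a factor of 7. Then 25*r^2-1 = (5*r)² − (1)².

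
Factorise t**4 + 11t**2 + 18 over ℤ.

(t**2 + 2)(t**2 + 9)

Substitute u = t**2 to get a quadratic in u, then factor.
t**2 + 2 is irreducible over ℤ (always positive, so no real roots).
t**2 + 9 is irreducible over ℤ (sum of squares).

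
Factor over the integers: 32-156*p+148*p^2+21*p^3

By the rational root theorem, p = -8 is a root, giving the factor (p+8) and quotient 21*p^2-20*p+4.
The remaining quadratic factors as (7*p-2)(3*p-2).

(3*p-2)*(7*p-2)*(p+8)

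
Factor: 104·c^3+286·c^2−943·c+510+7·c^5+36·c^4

Testing divisors of the constant over divisors of the leading coefficient, c = 6/7 is a root, so (7·c−6) divides it; the quotient is c^4+6·c^3+20·c^2+58·c−85.
Next, c = 1 is a root, so (c−1) divides it; the quotient is c^3+7·c^2+27·c+85.
Then c = −5 is a root, giving the factor (c+5) and quotient c^2+2·c+17.
The quadratic c^2+2·c+17 has discriminant −64 < 0 and is irreducible over ℤ.

(7·c−6)·(c+5)·(c−1)·(c^2+2·c+17)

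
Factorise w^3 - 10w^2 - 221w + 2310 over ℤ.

(w + 15)(w - 11)(w - 14)

Trying the rational-root candidates, w = 14 is a root, so (w - 14) is a factor; dividing leaves w^2 + 4w - 165.
The remaining quadratic factors as (w + 15)(w - 11).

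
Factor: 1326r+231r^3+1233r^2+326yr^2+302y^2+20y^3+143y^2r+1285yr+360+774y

(4y+11r+10)(y+3r+12)(5y+7r+3)

Group: 4y(5y^2+22yr+63y+21r^2+93r+36) + (11r+10)(5y^2+22yr+63y+21r^2+93r+36); both groups contain (5y^2+22yr+63y+21r^2+93r+36), so (4y+11r+10) is a factor with cofactor 5y^2+22yr+63y+21r^2+93r+36.
The cofactor groups again: 5y^2+22yr+63y+21r^2+93r+36 = y(5y+7r+3) + (3r+12)(5y+7r+3); both groups contain (5y+7r+3), giving (y+3r+12)(5y+7r+3).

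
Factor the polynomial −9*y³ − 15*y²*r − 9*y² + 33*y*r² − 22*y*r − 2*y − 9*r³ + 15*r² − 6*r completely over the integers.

Group: y*(−9*y² + 12*y*r − 9*y − 3*r² + 5*r − 2) + 3*r*(−9*y² + 12*y*r − 9*y − 3*r² + 5*r − 2); both groups contain (−9*y² + 12*y*r − 9*y − 3*r² + 5*r − 2), so (y + 3*r) is a factor with cofactor −9*y² + 12*y*r − 9*y − 3*r² + 5*r − 2.
The cofactor groups again: −9*y² + 12*y*r − 9*y − 3*r² + 5*r − 2 = −3*y*(3*y − 3*r + 2) + (r − 1)*(3*y − 3*r + 2); both groups contain (3*y − 3*r + 2), giving −(3*y − r + 1)*(3*y − 3*r + 2).

−(3*y − 3*r + 2)*(3*y − r + 1)*(y + 3*r)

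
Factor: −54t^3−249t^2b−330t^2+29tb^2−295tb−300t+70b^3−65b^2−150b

Group: 9t(−6t^2−31tb−30t−14b^2−15b) + (−5b+10)(−6t^2−31tb−30t−14b^2−15b); both groups contain (−6t^2−31tb−30t−14b^2−15b), so (9t−5b+10) is a factor with cofactor −6t^2−31tb−30t−14b^2−15b.
The cofactor groups again: −6t^2−31tb−30t−14b^2−15b = −3t(2t+b) + (−14b−15)(2t+b); both groups contain (2t+b), giving −(3t+14b+15)(2t+b).

−(9t−5b+10)(3t+14b+15)(2t+b)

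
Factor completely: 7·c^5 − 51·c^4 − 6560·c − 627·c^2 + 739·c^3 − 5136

(7·c + 12)·(c + 1)·(c − 4)·(c^2 − 6·c + 107)

Among the possible rational roots, c = 4 is a root, giving the factor (c − 4) and quotient 7·c^4 − 23·c^3 + 647·c^2 + 1961·c + 1284.
Next, c = −1 is a root, so (c + 1) divides it; the quotient is 7·c^3 − 30·c^2 + 677·c + 1284.
Continuing, c = −12/7 is a root, so (7·c + 12) divides it; the quotient is c^2 − 6·c + 107.
The quadratic c^2 − 6·c + 107 has discriminant −392 < 0 and is irreducible over ℤ.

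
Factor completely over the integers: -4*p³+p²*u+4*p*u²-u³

-(4*p-u)*(p+u)*(p-u)

Group: p*(-4*p²+5*p*u-u²) + u*(-4*p²+5*p*u-u²); both groups contain (-4*p²+5*p*u-u²), so (p+u) is a factor with cofactor -4*p²+5*p*u-u².
The cofactor groups again: -4*p²+5*p*u-u² = -p*(4*p-u) + u*(4*p-u); both groups contain (4*p-u), giving -(p-u)*(4*p-u).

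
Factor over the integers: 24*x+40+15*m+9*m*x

Group as (9*m*x+15*m) + (24*x+40) = 3*m*(3*x+5) + 8*(3*x+5).
Both groups share the factor (3*x+5).

(3*m+8)*(3*x+5)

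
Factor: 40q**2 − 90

Every term has a factor of 10. Then 4q**2 − 9 = (2q)² − (3)².

10(2q + 3)(2q − 3)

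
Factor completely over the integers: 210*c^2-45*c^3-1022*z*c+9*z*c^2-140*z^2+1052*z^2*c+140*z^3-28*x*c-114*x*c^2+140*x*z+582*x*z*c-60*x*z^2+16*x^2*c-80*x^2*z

-(2*x-2*z-15*c)*(5*z-c)*(8*x+14*z+3*c-14)

Group: 5*z*(-16*x^2-12*x*z+114*x*c+28*x+28*z^2+216*z*c-28*z+45*c^2-210*c) - c*(-16*x^2-12*x*z+114*x*c+28*x+28*z^2+216*z*c-28*z+45*c^2-210*c); both groups contain (-16*x^2-12*x*z+114*x*c+28*x+28*z^2+216*z*c-28*z+45*c^2-210*c), so (5*z-c) is a factor with cofactor -16*x^2-12*x*z+114*x*c+28*x+28*z^2+216*z*c-28*z+45*c^2-210*c.
The cofactor groups again: -16*x^2-12*x*z+114*x*c+28*x+28*z^2+216*z*c-28*z+45*c^2-210*c = -8*x*(2*x-2*z-15*c) + (-14*z-3*c+14)*(2*x-2*z-15*c); both groups contain (2*x-2*z-15*c), giving -(8*x+14*z+3*c-14)*(2*x-2*z-15*c).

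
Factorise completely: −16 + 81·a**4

(3·a)⁴ − (2)⁴ = ((3·a)² − (2)²)((3·a)² + (2)²); the first factor splits again, the second (9·a**2 + 4) is irreducible.

(3·a + 2)·(3·a − 2)·(9·a**2 + 4)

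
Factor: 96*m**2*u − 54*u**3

6*u*(4*m + 3*u)*(4*m − 3*u)

Factor out 6*u, leaving 16*m**2 − 9*u**2, which is a difference of two squares.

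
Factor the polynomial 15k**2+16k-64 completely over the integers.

(3k+8)(5k-8)

Need a pair with product 15·(-64) = -960 and sum 16: that's 40 and -24.
Split the middle term: 15k**2+40k - 24k-64 = 5k(3k+8) - 8(3k+8).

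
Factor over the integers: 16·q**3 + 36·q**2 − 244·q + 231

By the rational root theorem, q = 7/4 is a root, so (4·q − 7) divides it; the quotient is 4·q**2 + 16·q − 33.
The remaining quadratic factors as (2·q − 3)(2·q + 11).

(2·q + 11)·(2·q − 3)·(4·q − 7)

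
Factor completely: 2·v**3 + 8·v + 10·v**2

Pull out the common factor 2·v, then factor the remaining trinomial.

2·v·(v + 1)·(v + 4)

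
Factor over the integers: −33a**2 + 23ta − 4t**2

Group: −t(4t − 11a) + 3a(4t − 11a); both groups contain (4t − 11a).

−(4t − 11a)(t − 3a)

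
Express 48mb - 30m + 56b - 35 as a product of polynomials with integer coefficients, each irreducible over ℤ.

(6m + 7)(8b - 5)

Group as (48mb - 30m) + (56b - 35) = 6m(8b - 5) + 7(8b - 5).
Both groups share the factor (8b - 5).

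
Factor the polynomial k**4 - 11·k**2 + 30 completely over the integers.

Substitute u = k**2 to get a quadratic in u, then factor.
k**2 - 5 is irreducible over ℤ (5 is not a perfect square).
k**2 - 6 is irreducible over ℤ (6 is not a perfect square).

(k**2 - 5)·(k**2 - 6)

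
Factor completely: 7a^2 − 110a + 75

(7a − 5)(a − 15)

Need a pair with product 7·75 = 525 and sum −110: that's −5 and −105.
Split the middle term: 7a^2 − 5a − 105a + 75 = a(7a − 5) − 15(7a − 5).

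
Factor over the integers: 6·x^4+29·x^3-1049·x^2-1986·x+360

(6·x-1)·(x+15)·(x+2)·(x-12)

Trying the rational-root candidates, x = 1/6 is a root, giving the factor (6·x-1) and quotient x^3+5·x^2-174·x-360.
Then x = 12 is a root, giving the factor (x-12) and quotient x^2+17·x+30.
The remaining quadratic factors as (x+15)(x+2).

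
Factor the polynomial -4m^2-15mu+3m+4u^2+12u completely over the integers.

-(4m-u-3)(m+4u)

Group: -4m(m+4u) + (u+3)(m+4u); both groups contain (m+4u).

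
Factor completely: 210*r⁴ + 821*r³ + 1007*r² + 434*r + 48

Testing divisors of the constant over divisors of the leading coefficient, r = −1/6 is a root, giving the factor (6*r + 1) and quotient 35*r³ + 131*r² + 146*r + 48.
Continuing, r = −2 is a root, giving the factor (r + 2) and quotient 35*r² + 61*r + 24.
The remaining quadratic factors as (7*r + 8)(5*r + 3).

(5*r + 3)*(6*r + 1)*(7*r + 8)*(r + 2)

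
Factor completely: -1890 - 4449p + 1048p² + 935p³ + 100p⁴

Testing divisors of the constant over divisors of the leading coefficient, p = -15/4 is a root, so (4p + 15) is a factor; dividing leaves 25p³ + 140p² - 263p - 126.
Next, p = 9/5 is a root, so (5p - 9) divides it; the quotient is 5p² + 37p + 14.
The remaining quadratic factors as (p + 7)(5p + 2).

(4p + 15)(5p + 2)(5p - 9)(p + 7)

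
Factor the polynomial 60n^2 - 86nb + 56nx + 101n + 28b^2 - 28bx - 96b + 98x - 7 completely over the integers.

(15n - 14b + 14x - 1)(4n - 2b + 7)

Group: 15n(4n - 2b + 7) + (-14b + 14x - 1)(4n - 2b + 7); both groups contain (4n - 2b + 7).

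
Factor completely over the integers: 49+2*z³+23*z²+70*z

(2*z+7)*(z+1)*(z+7)

Among the possible rational roots, z = −1 is a root, so (z+1) is a factor; dividing leaves 2*z²+21*z+49.
The remaining quadratic factors as (z+7)(2*z+7).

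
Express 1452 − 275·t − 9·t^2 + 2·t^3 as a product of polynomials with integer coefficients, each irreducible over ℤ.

Trying the rational-root candidates, t = −12 is a root, so (t + 12) is a factor; dividing leaves 2·t^2 − 33·t + 121.
The remaining quadratic factors as (2·t − 11)(t − 11).

(2·t − 11)·(t + 12)·(t − 11)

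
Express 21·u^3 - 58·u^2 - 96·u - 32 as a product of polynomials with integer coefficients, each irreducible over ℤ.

(3·u + 2)·(7·u + 4)·(u - 4)

Testing divisors of the constant over divisors of the leading coefficient, u = -4/7 is a root, so (7·u + 4) divides it; the quotient is 3·u^2 - 10·u - 8.
The remaining quadratic factors as (u - 4)(3·u + 2).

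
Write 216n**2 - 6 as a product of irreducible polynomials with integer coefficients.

Every term has a factor of 6. Then 36n**2 - 1 = (6n)² − (1)².

6(6n + 1)(6n - 1)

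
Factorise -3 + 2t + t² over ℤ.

(t + 3)(t - 1)

Two integers with product -3 and sum 2 are 3 and -1.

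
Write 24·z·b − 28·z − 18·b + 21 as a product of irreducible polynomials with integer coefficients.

Group as (24·z·b − 28·z) + (−18·b + 21) = 4·z·(6·b − 7) − 3·(6·b − 7).
Both groups share the factor (6·b − 7).

(4·z − 3)·(6·b − 7)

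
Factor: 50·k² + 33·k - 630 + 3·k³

Testing divisors of the constant over divisors of the leading coefficient, k = 3 is a root, so (k - 3) divides it; the quotient is 3·k² + 59·k + 210.
The remaining quadratic factors as (3·k + 14)(k + 15).

(3·k + 14)·(k + 15)·(k - 3)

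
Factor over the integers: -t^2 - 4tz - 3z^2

Group: -t(t + 3z) - z(t + 3z); both groups contain (t + 3z).

-(t + 3z)(t + z)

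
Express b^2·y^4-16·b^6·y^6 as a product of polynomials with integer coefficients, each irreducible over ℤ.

-b^2·y^4·(4·b^2·y+1)·(4·b^2·y-1)

Pull out the common factor b^2·y^4, leaving -16·b^4·y^2+1.
Recognize a difference of squares with the parts 1 and 4·b^2·y.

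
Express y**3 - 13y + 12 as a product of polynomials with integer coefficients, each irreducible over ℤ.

(y + 4)(y - 1)(y - 3)

Among the possible rational roots, y = 1 is a root, so (y - 1) divides it; the quotient is y**2 + y - 12.
The remaining quadratic factors as (y - 3)(y + 4).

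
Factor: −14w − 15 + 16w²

Need a pair with product 16·(−15) = −240 and sum −14: that's −24 and 10.
Split the middle term: 16w² − 24w + 10w − 15 = 8w(2w − 3) + 5(2w − 3).

(2w − 3)(8w + 5)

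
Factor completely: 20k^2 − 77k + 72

Need a pair with product 20·72 = 1440 and sum −77: that's −32 and −45.
Split the middle term: 20k^2 − 32k − 45k + 72 = 4k(5k − 8) − 9(5k − 8).

(4k − 9)(5k − 8)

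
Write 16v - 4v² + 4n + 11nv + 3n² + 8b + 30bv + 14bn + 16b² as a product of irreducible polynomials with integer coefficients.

(2b + n + 4v)(8b + 3n - v + 4)

Group: 8b(2b + n + 4v) + (3n - v + 4)(2b + n + 4v); both groups contain (2b + n + 4v).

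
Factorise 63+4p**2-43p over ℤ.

Need a pair with product 4·63 = 252 and sum -43: that's -7 and -36.
Split the middle term: 4p**2-7p - 36p+63 = p(4p-7) - 9(4p-7).

(4p-7)(p-9)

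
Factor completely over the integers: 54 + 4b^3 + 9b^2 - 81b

(4b - 3)(b + 6)(b - 3)

Among the possible rational roots, b = -6 is a root, giving the factor (b + 6) and quotient 4b^2 - 15b + 9.
The remaining quadratic factors as (4b - 3)(b - 3).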